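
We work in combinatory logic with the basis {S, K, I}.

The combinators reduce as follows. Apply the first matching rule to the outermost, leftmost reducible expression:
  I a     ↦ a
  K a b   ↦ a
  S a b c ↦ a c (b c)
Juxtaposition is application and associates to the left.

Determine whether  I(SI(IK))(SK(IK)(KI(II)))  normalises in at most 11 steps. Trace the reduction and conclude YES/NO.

Answer: YES — reaches normal form KI in 11 ≤ 11 steps

Derivation:
  start: I(SI(IK))(SK(IK)(KI(II)))
  →1  SI(IK)(SK(IK)(KI(II)))
  →2  I(SK(IK)(KI(II)))(IK(SK(IK)(KI(II))))
  →3  SK(IK)(KI(II))(IK(SK(IK)(KI(II))))
  →4  K(KI(II))(IK(KI(II)))(IK(SK(IK)(KI(II))))
  →5  KI(II)(IK(SK(IK)(KI(II))))
  →6  I(IK(SK(IK)(KI(II))))
  →7  IK(SK(IK)(KI(II)))
  →8  K(SK(IK)(KI(II)))
  →9  K(K(KI(II))(IK(KI(II))))
  →10  K(KI(II))
  →11  KI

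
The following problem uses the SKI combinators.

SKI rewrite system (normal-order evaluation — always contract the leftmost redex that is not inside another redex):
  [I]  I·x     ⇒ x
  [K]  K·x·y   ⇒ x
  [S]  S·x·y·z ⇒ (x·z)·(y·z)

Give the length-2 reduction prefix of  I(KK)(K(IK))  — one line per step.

Answer: after 2 steps: K

Reduction:
  start: I(KK)(K(IK))
  [1] KK(K(IK))
  [2] K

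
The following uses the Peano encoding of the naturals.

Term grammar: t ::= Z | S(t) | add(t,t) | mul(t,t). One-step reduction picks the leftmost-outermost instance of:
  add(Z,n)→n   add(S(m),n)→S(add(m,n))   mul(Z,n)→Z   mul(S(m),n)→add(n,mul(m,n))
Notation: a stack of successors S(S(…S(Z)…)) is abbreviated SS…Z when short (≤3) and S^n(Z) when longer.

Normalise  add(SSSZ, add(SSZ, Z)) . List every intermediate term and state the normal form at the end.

Answer: normal form = S^5(Z)  (in 7 steps)

Working:
  start: add(SSSZ, add(SSZ, Z))
  step 1: S(add(SSZ, add(SSZ, Z)))
  step 2: S(S(add(SZ, add(SSZ, Z))))
  step 3: S(S(S(add(Z, add(SSZ, Z)))))
  step 4: S(S(S(add(SSZ, Z))))
  step 5: S(S(S(S(add(SZ, Z)))))
  step 6: S(S(S(S(S(add(Z, Z))))))
  step 7: S^5(Z)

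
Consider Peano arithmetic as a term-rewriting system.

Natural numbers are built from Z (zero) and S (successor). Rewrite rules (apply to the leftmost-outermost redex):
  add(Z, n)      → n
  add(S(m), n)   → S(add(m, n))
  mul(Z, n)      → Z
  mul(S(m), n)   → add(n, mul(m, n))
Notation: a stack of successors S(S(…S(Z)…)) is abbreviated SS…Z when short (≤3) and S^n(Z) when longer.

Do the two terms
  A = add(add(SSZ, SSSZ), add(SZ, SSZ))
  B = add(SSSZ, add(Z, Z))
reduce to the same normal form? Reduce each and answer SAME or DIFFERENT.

Term A:
  start: add(add(SSZ, SSSZ), add(SZ, SSZ))
  [1] add(S(add(SZ, SSSZ)), add(SZ, SSZ))
  [2] S(add(add(SZ, SSSZ), add(SZ, SSZ)))
  [3] S(add(S(add(Z, SSSZ)), add(SZ, SSZ)))
  [4] S(S(add(add(Z, SSSZ), add(SZ, SSZ))))
  [5] S(S(add(SSSZ, add(SZ, SSZ))))
  [6] S(S(S(add(SSZ, add(SZ, SSZ)))))
  [7] S(S(S(S(add(SZ, add(SZ, SSZ))))))
  [8] S(S(S(S(S(add(Z, add(SZ, SSZ)))))))
  [9] S(S(S(S(S(add(SZ, SSZ))))))
  [10] S(S(S(S(S(S(add(Z, SSZ)))))))
  [11] S^8(Z)

Term B:
  start: add(SSSZ, add(Z, Z))
  [1] S(add(SSZ, add(Z, Z)))
  [2] S(S(add(SZ, add(Z, Z))))
  [3] S(S(S(add(Z, add(Z, Z)))))
  [4] S(S(S(add(Z, Z))))
  [5] SSSZ

Answer: DIFFERENT — A ⇓ S^8(Z), B ⇓ SSSZ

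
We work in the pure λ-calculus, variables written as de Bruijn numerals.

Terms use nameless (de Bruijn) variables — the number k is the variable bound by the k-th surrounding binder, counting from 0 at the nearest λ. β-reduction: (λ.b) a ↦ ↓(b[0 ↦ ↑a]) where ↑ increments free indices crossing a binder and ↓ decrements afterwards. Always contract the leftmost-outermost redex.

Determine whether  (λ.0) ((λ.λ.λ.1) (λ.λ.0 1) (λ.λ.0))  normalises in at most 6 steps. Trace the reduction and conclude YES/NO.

  start: (λ.0) ((λ.λ.λ.1) (λ.λ.0 1) (λ.λ.0))
  [1] (λ.λ.λ.1) (λ.λ.0 1) (λ.λ.0)
  [2] (λ.λ.1) (λ.λ.0)
  [3] λ.λ.λ.0

Answer: YES — reaches normal form λ.λ.λ.0 in 3 ≤ 6 steps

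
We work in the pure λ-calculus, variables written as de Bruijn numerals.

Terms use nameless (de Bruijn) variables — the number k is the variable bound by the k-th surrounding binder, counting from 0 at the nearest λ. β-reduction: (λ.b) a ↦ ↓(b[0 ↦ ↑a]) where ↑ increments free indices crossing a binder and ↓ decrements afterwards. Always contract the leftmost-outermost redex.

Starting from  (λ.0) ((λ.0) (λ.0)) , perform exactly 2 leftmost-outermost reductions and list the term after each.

Answer: after 2 steps: λ.0

Reduction:
  start: (λ.0) ((λ.0) (λ.0))
  →1  (λ.0) (λ.0)
  →2  λ.0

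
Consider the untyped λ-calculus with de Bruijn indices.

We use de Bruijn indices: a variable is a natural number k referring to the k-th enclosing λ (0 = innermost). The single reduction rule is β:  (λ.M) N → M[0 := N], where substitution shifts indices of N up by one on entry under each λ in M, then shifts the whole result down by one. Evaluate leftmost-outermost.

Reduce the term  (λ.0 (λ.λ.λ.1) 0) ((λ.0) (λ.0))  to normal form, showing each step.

Answer: normal form = λ.λ.1  (in 4 steps)

Working:
  start: (λ.0 (λ.λ.λ.1) 0) ((λ.0) (λ.0))
  step 1: (λ.0) (λ.0) (λ.λ.λ.1) ((λ.0) (λ.0))
  step 2: (λ.0) (λ.λ.λ.1) ((λ.0) (λ.0))
  step 3: (λ.λ.λ.1) ((λ.0) (λ.0))
  step 4: λ.λ.1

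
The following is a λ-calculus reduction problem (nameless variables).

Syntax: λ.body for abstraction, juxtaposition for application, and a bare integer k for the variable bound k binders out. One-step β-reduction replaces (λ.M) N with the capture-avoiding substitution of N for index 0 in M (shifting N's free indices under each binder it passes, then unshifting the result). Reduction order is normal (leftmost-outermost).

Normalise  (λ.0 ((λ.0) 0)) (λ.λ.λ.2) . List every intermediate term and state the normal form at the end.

  start: (λ.0 ((λ.0) 0)) (λ.λ.λ.2)
  [1] (λ.λ.λ.2) ((λ.0) (λ.λ.λ.2))
  [2] λ.λ.(λ.0) (λ.λ.λ.2)
  [3] λ.λ.λ.λ.λ.2

Answer: normal form = λ.λ.λ.λ.λ.2  (in 3 steps)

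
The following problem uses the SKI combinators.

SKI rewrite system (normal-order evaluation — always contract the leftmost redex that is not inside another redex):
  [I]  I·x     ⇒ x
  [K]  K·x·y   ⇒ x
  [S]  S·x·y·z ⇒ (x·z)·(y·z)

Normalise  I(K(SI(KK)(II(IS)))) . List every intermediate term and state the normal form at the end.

  start: I(K(SI(KK)(II(IS))))
  →1  K(SI(KK)(II(IS)))
  →2  K(I(II(IS))(KK(II(IS))))
  →3  K(II(IS)(KK(II(IS))))
  →4  K(I(IS)(KK(II(IS))))
  →5  K(IS(KK(II(IS))))
  →6  K(S(KK(II(IS))))
  →7  K(SK)

Answer: normal form = K(SK)  (in 7 steps)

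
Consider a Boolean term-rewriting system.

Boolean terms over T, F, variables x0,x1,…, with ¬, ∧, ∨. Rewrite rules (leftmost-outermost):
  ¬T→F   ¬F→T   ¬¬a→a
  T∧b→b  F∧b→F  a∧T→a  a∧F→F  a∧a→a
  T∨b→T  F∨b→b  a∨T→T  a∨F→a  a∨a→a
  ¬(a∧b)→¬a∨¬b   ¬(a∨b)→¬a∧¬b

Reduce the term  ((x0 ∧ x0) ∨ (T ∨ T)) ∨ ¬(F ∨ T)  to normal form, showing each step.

  start: ((x0 ∧ x0) ∨ (T ∨ T)) ∨ ¬(F ∨ T)
  →1  (x0 ∨ (T ∨ T)) ∨ ¬(F ∨ T)
  →2  (x0 ∨ T) ∨ ¬(F ∨ T)
  →3  T ∨ ¬(F ∨ T)
  →4  T

Answer: normal form = T  (in 4 steps)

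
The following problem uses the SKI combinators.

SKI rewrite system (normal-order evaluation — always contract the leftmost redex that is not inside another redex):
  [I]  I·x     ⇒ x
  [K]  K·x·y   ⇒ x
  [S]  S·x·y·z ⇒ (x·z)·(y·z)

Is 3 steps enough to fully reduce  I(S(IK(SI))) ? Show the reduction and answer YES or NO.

  start: I(S(IK(SI)))
  [1] S(IK(SI))
  [2] S(K(SI))

Answer: YES — reaches normal form S(K(SI)) in 2 ≤ 3 steps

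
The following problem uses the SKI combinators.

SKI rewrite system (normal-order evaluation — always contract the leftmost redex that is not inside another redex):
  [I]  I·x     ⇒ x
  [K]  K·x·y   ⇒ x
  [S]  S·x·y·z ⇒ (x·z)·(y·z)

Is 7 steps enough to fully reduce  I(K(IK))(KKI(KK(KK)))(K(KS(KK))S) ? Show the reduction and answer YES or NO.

  start: I(K(IK))(KKI(KK(KK)))(K(KS(KK))S)
  step 1: K(IK)(KKI(KK(KK)))(K(KS(KK))S)
  step 2: IK(K(KS(KK))S)
  step 3: K(K(KS(KK))S)
  step 4: K(KS(KK))
  step 5: KS

Answer: YES — reaches normal form KS in 5 ≤ 7 steps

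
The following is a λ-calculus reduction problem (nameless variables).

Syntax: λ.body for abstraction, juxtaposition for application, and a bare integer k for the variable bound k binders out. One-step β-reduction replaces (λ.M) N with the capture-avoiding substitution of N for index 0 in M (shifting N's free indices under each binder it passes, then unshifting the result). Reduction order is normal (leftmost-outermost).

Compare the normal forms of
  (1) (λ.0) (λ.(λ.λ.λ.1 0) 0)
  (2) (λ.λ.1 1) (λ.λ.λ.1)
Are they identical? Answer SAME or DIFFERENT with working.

Term A:
  start: (λ.0) (λ.(λ.λ.λ.1 0) 0)
  →1  λ.(λ.λ.λ.1 0) 0
  →2  λ.λ.λ.1 0

Term B:
  start: (λ.λ.1 1) (λ.λ.λ.1)
  →1  λ.(λ.λ.λ.1) (λ.λ.λ.1)
  →2  λ.λ.λ.1

Answer: DIFFERENT — A ⇓ λ.λ.λ.1 0, B ⇓ λ.λ.λ.1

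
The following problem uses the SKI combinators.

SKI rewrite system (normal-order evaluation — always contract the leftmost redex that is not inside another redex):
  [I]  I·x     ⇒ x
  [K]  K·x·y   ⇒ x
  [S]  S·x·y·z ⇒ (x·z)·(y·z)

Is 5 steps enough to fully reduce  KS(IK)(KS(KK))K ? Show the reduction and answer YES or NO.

  start: KS(IK)(KS(KK))K
  →1  S(KS(KK))K
  →2  SSK

Answer: YES — reaches normal form SSK in 2 ≤ 5 steps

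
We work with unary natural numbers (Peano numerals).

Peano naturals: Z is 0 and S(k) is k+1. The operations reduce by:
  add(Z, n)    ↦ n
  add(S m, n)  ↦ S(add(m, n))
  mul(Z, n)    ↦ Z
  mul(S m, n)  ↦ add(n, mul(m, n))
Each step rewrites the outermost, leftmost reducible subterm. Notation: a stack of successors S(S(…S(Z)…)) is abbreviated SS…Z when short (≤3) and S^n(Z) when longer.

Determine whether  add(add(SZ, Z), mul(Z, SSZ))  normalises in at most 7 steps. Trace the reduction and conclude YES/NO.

  start: add(add(SZ, Z), mul(Z, SSZ))
  step 1: add(S(add(Z, Z)), mul(Z, SSZ))
  step 2: S(add(add(Z, Z), mul(Z, SSZ)))
  step 3: S(add(Z, mul(Z, SSZ)))
  step 4: S(mul(Z, SSZ))
  step 5: SZ

Answer: YES — reaches normal form SZ in 5 ≤ 7 steps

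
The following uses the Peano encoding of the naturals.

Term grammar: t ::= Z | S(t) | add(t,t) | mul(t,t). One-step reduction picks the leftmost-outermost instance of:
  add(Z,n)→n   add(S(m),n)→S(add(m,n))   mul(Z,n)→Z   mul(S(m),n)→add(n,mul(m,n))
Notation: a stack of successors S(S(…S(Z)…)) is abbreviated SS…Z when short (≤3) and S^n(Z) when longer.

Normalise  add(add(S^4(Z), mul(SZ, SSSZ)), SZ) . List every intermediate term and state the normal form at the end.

  start: add(add(S^4(Z), mul(SZ, SSSZ)), SZ)
  →1  add(S(add(SSSZ, mul(SZ, SSSZ))), SZ)
  →2  S(add(add(SSSZ, mul(SZ, SSSZ)), SZ))
  →3  S(add(S(add(SSZ, mul(SZ, SSSZ))), SZ))
  →4  S(S(add(add(SSZ, mul(SZ, SSSZ)), SZ)))
  →5  S(S(add(S(add(SZ, mul(SZ, SSSZ))), SZ)))
  →6  S(S(S(add(add(SZ, mul(SZ, SSSZ)), SZ))))
  →7  S(S(S(add(S(add(Z, mul(SZ, SSSZ))), SZ))))
  →8  S(S(S(S(add(add(Z, mul(SZ, SSSZ)), SZ)))))
  →9  S(S(S(S(add(mul(SZ, SSSZ), SZ)))))
  →10  S(S(S(S(add(add(SSSZ, mul(Z, SSSZ)), SZ)))))
  →11  S(S(S(S(add(S(add(SSZ, mul(Z, SSSZ))), SZ)))))
  →12  S(S(S(S(S(add(add(SSZ, mul(Z, SSSZ)), SZ))))))
  →13  S(S(S(S(S(add(S(add(SZ, mul(Z, SSSZ))), SZ))))))
  →14  S(S(S(S(S(S(add(add(SZ, mul(Z, SSSZ)), SZ)))))))
  →15  S(S(S(S(S(S(add(S(add(Z, mul(Z, SSSZ))), SZ)))))))
  →16  S(S(S(S(S(S(S(add(add(Z, mul(Z, SSSZ)), SZ))))))))
  →17  S(S(S(S(S(S(S(add(mul(Z, SSSZ), SZ))))))))
  →18  S(S(S(S(S(S(S(add(Z, SZ))))))))
  →19  S^8(Z)

Answer: normal form = S^8(Z)  (in 19 steps)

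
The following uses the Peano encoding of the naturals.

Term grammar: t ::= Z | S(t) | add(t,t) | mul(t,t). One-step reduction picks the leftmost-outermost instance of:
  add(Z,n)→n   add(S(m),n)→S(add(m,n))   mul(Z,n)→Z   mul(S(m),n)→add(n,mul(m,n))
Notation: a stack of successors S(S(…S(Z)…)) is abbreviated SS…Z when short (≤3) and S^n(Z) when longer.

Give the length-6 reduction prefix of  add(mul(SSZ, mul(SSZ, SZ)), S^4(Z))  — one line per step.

  start: add(mul(SSZ, mul(SSZ, SZ)), S^4(Z))
  [1] add(add(mul(SSZ, SZ), mul(SZ, mul(SSZ, SZ))), S^4(Z))
  [2] add(add(add(SZ, mul(SZ, SZ)), mul(SZ, mul(SSZ, SZ))), S^4(Z))
  [3] add(add(S(add(Z, mul(SZ, SZ))), mul(SZ, mul(SSZ, SZ))), S^4(Z))
  [4] add(S(add(add(Z, mul(SZ, SZ)), mul(SZ, mul(SSZ, SZ)))), S^4(Z))
  [5] S(add(add(add(Z, mul(SZ, SZ)), mul(SZ, mul(SSZ, SZ))), S^4(Z)))
  [6] S(add(add(mul(SZ, SZ), mul(SZ, mul(SSZ, SZ))), S^4(Z)))

Answer: after 6 steps: S(add(add(mul(SZ, SZ), mul(SZ, mul(SSZ, SZ))), S^4(Z)))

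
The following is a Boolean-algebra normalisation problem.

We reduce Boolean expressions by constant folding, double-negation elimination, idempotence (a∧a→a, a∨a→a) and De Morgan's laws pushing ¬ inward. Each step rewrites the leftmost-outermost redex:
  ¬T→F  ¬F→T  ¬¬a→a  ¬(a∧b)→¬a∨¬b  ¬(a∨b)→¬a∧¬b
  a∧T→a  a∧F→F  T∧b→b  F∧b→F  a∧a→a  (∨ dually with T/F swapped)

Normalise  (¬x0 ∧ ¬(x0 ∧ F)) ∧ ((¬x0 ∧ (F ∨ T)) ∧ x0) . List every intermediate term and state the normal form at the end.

Answer: normal form = ¬x0 ∧ (¬x0 ∧ x0)  (in 6 steps)

Working:
  start: (¬x0 ∧ ¬(x0 ∧ F)) ∧ ((¬x0 ∧ (F ∨ T)) ∧ x0)
  step 1: (¬x0 ∧ (¬x0 ∨ ¬F)) ∧ ((¬x0 ∧ (F ∨ T)) ∧ x0)
  step 2: (¬x0 ∧ (¬x0 ∨ T)) ∧ ((¬x0 ∧ (F ∨ T)) ∧ x0)
  step 3: (¬x0 ∧ T) ∧ ((¬x0 ∧ (F ∨ T)) ∧ x0)
  step 4: ¬x0 ∧ ((¬x0 ∧ (F ∨ T)) ∧ x0)
  step 5: ¬x0 ∧ ((¬x0 ∧ T) ∧ x0)
  step 6: ¬x0 ∧ (¬x0 ∧ x0)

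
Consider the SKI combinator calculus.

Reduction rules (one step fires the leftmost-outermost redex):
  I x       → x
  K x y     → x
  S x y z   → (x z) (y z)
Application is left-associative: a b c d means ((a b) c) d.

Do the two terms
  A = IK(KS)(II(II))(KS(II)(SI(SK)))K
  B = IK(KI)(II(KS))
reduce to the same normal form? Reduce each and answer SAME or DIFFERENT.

Answer: DIFFERENT — A ⇓ SK, B ⇓ KI

Derivation:
Term A:
  start: IK(KS)(II(II))(KS(II)(SI(SK)))K
  [1] K(KS)(II(II))(KS(II)(SI(SK)))K
  [2] KS(KS(II)(SI(SK)))K
  [3] SK

Term B:
  start: IK(KI)(II(KS))
  [1] K(KI)(II(KS))
  [2] KI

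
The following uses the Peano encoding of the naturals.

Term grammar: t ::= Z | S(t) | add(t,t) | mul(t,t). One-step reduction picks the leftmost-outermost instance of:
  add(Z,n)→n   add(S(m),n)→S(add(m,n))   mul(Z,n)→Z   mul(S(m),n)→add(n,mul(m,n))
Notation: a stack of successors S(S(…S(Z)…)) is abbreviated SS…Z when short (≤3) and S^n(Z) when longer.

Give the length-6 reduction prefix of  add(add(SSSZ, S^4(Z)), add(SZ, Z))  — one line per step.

Answer: after 6 steps: S(S(S(add(add(Z, S^4(Z)), add(SZ, Z)))))

Derivation:
  start: add(add(SSSZ, S^4(Z)), add(SZ, Z))
  step 1: add(S(add(SSZ, S^4(Z))), add(SZ, Z))
  step 2: S(add(add(SSZ, S^4(Z)), add(SZ, Z)))
  step 3: S(add(S(add(SZ, S^4(Z))), add(SZ, Z)))
  step 4: S(S(add(add(SZ, S^4(Z)), add(SZ, Z))))
  step 5: S(S(add(S(add(Z, S^4(Z))), add(SZ, Z))))
  step 6: S(S(S(add(add(Z, S^4(Z)), add(SZ, Z)))))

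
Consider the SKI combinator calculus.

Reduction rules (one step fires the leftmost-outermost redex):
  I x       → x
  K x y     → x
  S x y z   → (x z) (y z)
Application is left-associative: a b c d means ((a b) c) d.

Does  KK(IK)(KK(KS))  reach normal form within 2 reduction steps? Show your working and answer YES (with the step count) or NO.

  start: KK(IK)(KK(KS))
  →1  K(KK(KS))
  →2  KK

Answer: YES — reaches normal form KK in 2 ≤ 2 steps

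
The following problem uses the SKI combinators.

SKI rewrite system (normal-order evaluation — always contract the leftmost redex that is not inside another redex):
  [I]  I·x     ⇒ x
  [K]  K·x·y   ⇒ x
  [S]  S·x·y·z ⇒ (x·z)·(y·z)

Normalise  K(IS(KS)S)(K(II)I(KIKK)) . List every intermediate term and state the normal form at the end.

  start: K(IS(KS)S)(K(II)I(KIKK))
  →1  IS(KS)S
  →2  S(KS)S

Answer: normal form = S(KS)S  (in 2 steps)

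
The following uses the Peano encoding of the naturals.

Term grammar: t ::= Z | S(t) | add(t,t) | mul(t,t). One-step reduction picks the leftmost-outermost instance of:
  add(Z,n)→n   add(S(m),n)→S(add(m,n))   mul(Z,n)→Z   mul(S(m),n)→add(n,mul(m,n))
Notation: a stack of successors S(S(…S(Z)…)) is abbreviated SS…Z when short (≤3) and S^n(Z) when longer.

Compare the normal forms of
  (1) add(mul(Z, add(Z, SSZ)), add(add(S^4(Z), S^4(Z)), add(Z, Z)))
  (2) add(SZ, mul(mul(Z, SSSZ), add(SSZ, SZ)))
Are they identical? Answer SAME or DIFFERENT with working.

Term A:
  start: add(mul(Z, add(Z, SSZ)), add(add(S^4(Z), S^4(Z)), add(Z, Z)))
  →1  add(Z, add(add(S^4(Z), S^4(Z)), add(Z, Z)))
  →2  add(add(S^4(Z), S^4(Z)), add(Z, Z))
  →3  add(S(add(SSSZ, S^4(Z))), add(Z, Z))
  →4  S(add(add(SSSZ, S^4(Z)), add(Z, Z)))
  →5  S(add(S(add(SSZ, S^4(Z))), add(Z, Z)))
  →6  S(S(add(add(SSZ, S^4(Z)), add(Z, Z))))
  →7  S(S(add(S(add(SZ, S^4(Z))), add(Z, Z))))
  →8  S(S(S(add(add(SZ, S^4(Z)), add(Z, Z)))))
  →9  S(S(S(add(S(add(Z, S^4(Z))), add(Z, Z)))))
  →10  S(S(S(S(add(add(Z, S^4(Z)), add(Z, Z))))))
  →11  S(S(S(S(add(S^4(Z), add(Z, Z))))))
  →12  S(S(S(S(S(add(SSSZ, add(Z, Z)))))))
  →13  S(S(S(S(S(S(add(SSZ, add(Z, Z))))))))
  →14  S(S(S(S(S(S(S(add(SZ, add(Z, Z)))))))))
  →15  S(S(S(S(S(S(S(S(add(Z, add(Z, Z))))))))))
  →16  S(S(S(S(S(S(S(S(add(Z, Z)))))))))
  →17  S^8(Z)

Term B:
  start: add(SZ, mul(mul(Z, SSSZ), add(SSZ, SZ)))
  →1  S(add(Z, mul(mul(Z, SSSZ), add(SSZ, SZ))))
  →2  S(mul(mul(Z, SSSZ), add(SSZ, SZ)))
  →3  S(mul(Z, add(SSZ, SZ)))
  →4  SZ

Answer: DIFFERENT — A ⇓ S^8(Z), B ⇓ SZ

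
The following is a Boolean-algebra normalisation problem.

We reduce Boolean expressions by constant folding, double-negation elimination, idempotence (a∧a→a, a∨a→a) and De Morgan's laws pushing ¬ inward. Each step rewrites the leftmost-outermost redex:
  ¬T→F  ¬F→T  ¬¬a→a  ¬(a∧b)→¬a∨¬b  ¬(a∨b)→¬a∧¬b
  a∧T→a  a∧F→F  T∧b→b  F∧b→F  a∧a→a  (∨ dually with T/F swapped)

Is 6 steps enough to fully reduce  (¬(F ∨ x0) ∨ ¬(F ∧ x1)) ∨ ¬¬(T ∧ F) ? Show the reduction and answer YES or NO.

Answer: NO — after 6 steps the term is (¬x0 ∨ T) ∨ ¬¬(T ∧ F), not yet normal

Derivation:
  start: (¬(F ∨ x0) ∨ ¬(F ∧ x1)) ∨ ¬¬(T ∧ F)
  step 1: ((¬F ∧ ¬x0) ∨ ¬(F ∧ x1)) ∨ ¬¬(T ∧ F)
  step 2: ((T ∧ ¬x0) ∨ ¬(F ∧ x1)) ∨ ¬¬(T ∧ F)
  step 3: (¬x0 ∨ ¬(F ∧ x1)) ∨ ¬¬(T ∧ F)
  step 4: (¬x0 ∨ (¬F ∨ ¬x1)) ∨ ¬¬(T ∧ F)
  step 5: (¬x0 ∨ (T ∨ ¬x1)) ∨ ¬¬(T ∧ F)
  step 6: (¬x0 ∨ T) ∨ ¬¬(T ∧ F)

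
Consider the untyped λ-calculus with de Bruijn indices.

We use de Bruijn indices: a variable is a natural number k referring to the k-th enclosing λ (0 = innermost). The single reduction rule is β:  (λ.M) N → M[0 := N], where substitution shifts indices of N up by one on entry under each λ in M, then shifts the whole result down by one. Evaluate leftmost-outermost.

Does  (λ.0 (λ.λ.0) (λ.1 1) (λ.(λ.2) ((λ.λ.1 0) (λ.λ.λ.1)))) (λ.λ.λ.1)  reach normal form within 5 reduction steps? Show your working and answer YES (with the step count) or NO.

Answer: YES — reaches normal form λ.λ.λ.1 in 5 ≤ 5 steps

Derivation:
  start: (λ.0 (λ.λ.0) (λ.1 1) (λ.(λ.2) ((λ.λ.1 0) (λ.λ.λ.1)))) (λ.λ.λ.1)
  [1] (λ.λ.λ.1) (λ.λ.0) (λ.(λ.λ.λ.1) (λ.λ.λ.1)) (λ.(λ.λ.λ.λ.1) ((λ.λ.1 0) (λ.λ.λ.1)))
  [2] (λ.λ.1) (λ.(λ.λ.λ.1) (λ.λ.λ.1)) (λ.(λ.λ.λ.λ.1) ((λ.λ.1 0) (λ.λ.λ.1)))
  [3] (λ.λ.(λ.λ.λ.1) (λ.λ.λ.1)) (λ.(λ.λ.λ.λ.1) ((λ.λ.1 0) (λ.λ.λ.1)))
  [4] λ.(λ.λ.λ.1) (λ.λ.λ.1)
  [5] λ.λ.λ.1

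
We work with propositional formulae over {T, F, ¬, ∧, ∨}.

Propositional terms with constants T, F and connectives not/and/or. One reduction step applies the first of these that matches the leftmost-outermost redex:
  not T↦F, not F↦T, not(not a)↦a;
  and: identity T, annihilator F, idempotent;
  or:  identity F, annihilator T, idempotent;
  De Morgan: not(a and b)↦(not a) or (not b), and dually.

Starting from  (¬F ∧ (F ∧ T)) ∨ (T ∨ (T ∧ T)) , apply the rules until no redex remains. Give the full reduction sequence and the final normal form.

Answer: normal form = T  (in 5 steps)

Derivation:
  start: (¬F ∧ (F ∧ T)) ∨ (T ∨ (T ∧ T))
  [1] (T ∧ (F ∧ T)) ∨ (T ∨ (T ∧ T))
  [2] (F ∧ T) ∨ (T ∨ (T ∧ T))
  [3] F ∨ (T ∨ (T ∧ T))
  [4] T ∨ (T ∧ T)
  [5] T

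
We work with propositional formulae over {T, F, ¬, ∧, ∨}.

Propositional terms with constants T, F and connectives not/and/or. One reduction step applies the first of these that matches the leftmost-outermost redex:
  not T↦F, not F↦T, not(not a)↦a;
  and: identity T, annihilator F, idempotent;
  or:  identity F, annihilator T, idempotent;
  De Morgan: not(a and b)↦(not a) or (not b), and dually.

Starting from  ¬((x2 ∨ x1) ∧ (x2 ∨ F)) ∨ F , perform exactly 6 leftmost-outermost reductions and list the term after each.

  start: ¬((x2 ∨ x1) ∧ (x2 ∨ F)) ∨ F
  step 1: ¬((x2 ∨ x1) ∧ (x2 ∨ F))
  step 2: ¬(x2 ∨ x1) ∨ ¬(x2 ∨ F)
  step 3: (¬x2 ∧ ¬x1) ∨ ¬(x2 ∨ F)
  step 4: (¬x2 ∧ ¬x1) ∨ (¬x2 ∧ ¬F)
  step 5: (¬x2 ∧ ¬x1) ∨ (¬x2 ∧ T)
  step 6: (¬x2 ∧ ¬x1) ∨ ¬x2

Answer: after 6 steps: (¬x2 ∧ ¬x1) ∨ ¬x2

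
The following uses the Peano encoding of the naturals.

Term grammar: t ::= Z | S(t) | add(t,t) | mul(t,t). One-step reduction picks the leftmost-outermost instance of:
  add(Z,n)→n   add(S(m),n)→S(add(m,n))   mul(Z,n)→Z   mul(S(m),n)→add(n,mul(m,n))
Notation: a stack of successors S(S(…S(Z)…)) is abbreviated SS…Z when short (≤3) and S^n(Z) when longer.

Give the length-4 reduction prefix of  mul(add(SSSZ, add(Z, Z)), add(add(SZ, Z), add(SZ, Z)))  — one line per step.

  start: mul(add(SSSZ, add(Z, Z)), add(add(SZ, Z), add(SZ, Z)))
  →1  mul(S(add(SSZ, add(Z, Z))), add(add(SZ, Z), add(SZ, Z)))
  →2  add(add(add(SZ, Z), add(SZ, Z)), mul(add(SSZ, add(Z, Z)), add(add(SZ, Z), add(SZ, Z))))
  →3  add(add(S(add(Z, Z)), add(SZ, Z)), mul(add(SSZ, add(Z, Z)), add(add(SZ, Z), add(SZ, Z))))
  →4  add(S(add(add(Z, Z), add(SZ, Z))), mul(add(SSZ, add(Z, Z)), add(add(SZ, Z), add(SZ, Z))))

Answer: after 4 steps: add(S(add(add(Z, Z), add(SZ, Z))), mul(add(SSZ, add(Z, Z)), add(add(SZ, Z), add(SZ, Z))))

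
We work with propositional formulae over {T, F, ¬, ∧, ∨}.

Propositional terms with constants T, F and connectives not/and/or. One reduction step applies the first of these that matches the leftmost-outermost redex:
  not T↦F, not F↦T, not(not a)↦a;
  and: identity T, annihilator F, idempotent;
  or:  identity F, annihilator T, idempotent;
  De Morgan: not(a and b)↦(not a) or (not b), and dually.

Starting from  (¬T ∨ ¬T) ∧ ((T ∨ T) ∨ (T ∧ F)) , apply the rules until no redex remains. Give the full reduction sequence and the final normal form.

  start: (¬T ∨ ¬T) ∧ ((T ∨ T) ∨ (T ∧ F))
  →1  ¬T ∧ ((T ∨ T) ∨ (T ∧ F))
  →2  F ∧ ((T ∨ T) ∨ (T ∧ F))
  →3  F

Answer: normal form = F  (in 3 steps)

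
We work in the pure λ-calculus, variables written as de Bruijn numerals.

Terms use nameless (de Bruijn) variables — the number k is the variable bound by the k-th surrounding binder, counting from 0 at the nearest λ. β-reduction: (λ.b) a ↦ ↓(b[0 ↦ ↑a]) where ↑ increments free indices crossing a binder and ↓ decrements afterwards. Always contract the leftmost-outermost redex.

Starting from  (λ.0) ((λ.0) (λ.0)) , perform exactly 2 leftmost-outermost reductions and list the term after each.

  start: (λ.0) ((λ.0) (λ.0))
  →1  (λ.0) (λ.0)
  →2  λ.0

Answer: after 2 steps: λ.0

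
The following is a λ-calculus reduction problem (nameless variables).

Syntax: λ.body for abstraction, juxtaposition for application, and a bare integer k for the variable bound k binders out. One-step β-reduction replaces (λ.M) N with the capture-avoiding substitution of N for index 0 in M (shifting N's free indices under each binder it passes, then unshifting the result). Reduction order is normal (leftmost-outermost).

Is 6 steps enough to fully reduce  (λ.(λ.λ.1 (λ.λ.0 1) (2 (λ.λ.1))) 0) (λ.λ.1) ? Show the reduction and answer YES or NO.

Answer: YES — reaches normal form λ.λ.λ.0 1 in 4 ≤ 6 steps

Working:
  start: (λ.(λ.λ.1 (λ.λ.0 1) (2 (λ.λ.1))) 0) (λ.λ.1)
  [1] (λ.λ.1 (λ.λ.0 1) ((λ.λ.1) (λ.λ.1))) (λ.λ.1)
  [2] λ.(λ.λ.1) (λ.λ.0 1) ((λ.λ.1) (λ.λ.1))
  [3] λ.(λ.λ.λ.0 1) ((λ.λ.1) (λ.λ.1))
  [4] λ.λ.λ.0 1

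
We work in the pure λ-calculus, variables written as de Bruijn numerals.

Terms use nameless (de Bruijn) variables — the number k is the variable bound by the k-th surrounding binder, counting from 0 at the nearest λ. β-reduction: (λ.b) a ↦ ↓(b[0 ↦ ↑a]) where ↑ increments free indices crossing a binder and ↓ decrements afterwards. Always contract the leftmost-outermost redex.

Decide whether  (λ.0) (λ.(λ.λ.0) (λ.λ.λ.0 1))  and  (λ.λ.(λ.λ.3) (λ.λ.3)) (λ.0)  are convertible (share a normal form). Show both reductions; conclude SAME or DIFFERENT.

Term A:
  start: (λ.0) (λ.(λ.λ.0) (λ.λ.λ.0 1))
  →1  λ.(λ.λ.0) (λ.λ.λ.0 1)
  →2  λ.λ.0

Term B:
  start: (λ.λ.(λ.λ.3) (λ.λ.3)) (λ.0)
  →1  λ.(λ.λ.λ.0) (λ.λ.λ.0)
  →2  λ.λ.λ.0

Answer: DIFFERENT — A ⇓ λ.λ.0, B ⇓ λ.λ.λ.0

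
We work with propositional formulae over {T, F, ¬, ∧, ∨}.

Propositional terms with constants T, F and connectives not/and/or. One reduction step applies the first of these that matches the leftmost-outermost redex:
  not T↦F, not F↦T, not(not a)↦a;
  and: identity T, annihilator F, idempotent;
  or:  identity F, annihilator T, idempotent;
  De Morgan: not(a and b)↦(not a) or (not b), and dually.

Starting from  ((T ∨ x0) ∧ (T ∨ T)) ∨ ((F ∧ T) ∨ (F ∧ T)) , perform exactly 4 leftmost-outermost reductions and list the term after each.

  start: ((T ∨ x0) ∧ (T ∨ T)) ∨ ((F ∧ T) ∨ (F ∧ T))
  →1  (T ∧ (T ∨ T)) ∨ ((F ∧ T) ∨ (F ∧ T))
  →2  (T ∨ T) ∨ ((F ∧ T) ∨ (F ∧ T))
  →3  T ∨ ((F ∧ T) ∨ (F ∧ T))
  →4  T

Answer: after 4 steps: T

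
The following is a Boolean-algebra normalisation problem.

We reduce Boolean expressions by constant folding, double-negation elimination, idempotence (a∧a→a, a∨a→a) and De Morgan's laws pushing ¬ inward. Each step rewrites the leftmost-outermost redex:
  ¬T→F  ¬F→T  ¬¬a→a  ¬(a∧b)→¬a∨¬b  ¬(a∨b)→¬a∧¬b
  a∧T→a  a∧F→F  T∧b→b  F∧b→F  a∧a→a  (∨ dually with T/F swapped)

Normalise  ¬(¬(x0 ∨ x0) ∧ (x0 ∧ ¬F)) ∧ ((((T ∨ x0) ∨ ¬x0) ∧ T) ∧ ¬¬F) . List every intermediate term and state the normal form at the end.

  start: ¬(¬(x0 ∨ x0) ∧ (x0 ∧ ¬F)) ∧ ((((T ∨ x0) ∨ ¬x0) ∧ T) ∧ ¬¬F)
  [1] (¬¬(x0 ∨ x0) ∨ ¬(x0 ∧ ¬F)) ∧ ((((T ∨ x0) ∨ ¬x0) ∧ T) ∧ ¬¬F)
  [2] ((x0 ∨ x0) ∨ ¬(x0 ∧ ¬F)) ∧ ((((T ∨ x0) ∨ ¬x0) ∧ T) ∧ ¬¬F)
  [3] (x0 ∨ ¬(x0 ∧ ¬F)) ∧ ((((T ∨ x0) ∨ ¬x0) ∧ T) ∧ ¬¬F)
  [4] (x0 ∨ (¬x0 ∨ ¬¬F)) ∧ ((((T ∨ x0) ∨ ¬x0) ∧ T) ∧ ¬¬F)
  [5] (x0 ∨ (¬x0 ∨ F)) ∧ ((((T ∨ x0) ∨ ¬x0) ∧ T) ∧ ¬¬F)
  [6] (x0 ∨ ¬x0) ∧ ((((T ∨ x0) ∨ ¬x0) ∧ T) ∧ ¬¬F)
  [7] (x0 ∨ ¬x0) ∧ (((T ∨ x0) ∨ ¬x0) ∧ ¬¬F)
  [8] (x0 ∨ ¬x0) ∧ ((T ∨ ¬x0) ∧ ¬¬F)
  [9] (x0 ∨ ¬x0) ∧ (T ∧ ¬¬F)
  [10] (x0 ∨ ¬x0) ∧ ¬¬F
  [11] (x0 ∨ ¬x0) ∧ F
  [12] F

Answer: normal form = F  (in 12 steps)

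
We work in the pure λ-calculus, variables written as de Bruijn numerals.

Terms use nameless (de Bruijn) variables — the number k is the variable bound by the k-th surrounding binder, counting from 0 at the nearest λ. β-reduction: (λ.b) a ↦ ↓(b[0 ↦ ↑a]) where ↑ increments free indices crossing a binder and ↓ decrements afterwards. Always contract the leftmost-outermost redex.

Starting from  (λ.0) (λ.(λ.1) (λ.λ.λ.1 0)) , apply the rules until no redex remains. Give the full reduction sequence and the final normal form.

  start: (λ.0) (λ.(λ.1) (λ.λ.λ.1 0))
  [1] λ.(λ.1) (λ.λ.λ.1 0)
  [2] λ.0

Answer: normal form = λ.0  (in 2 steps)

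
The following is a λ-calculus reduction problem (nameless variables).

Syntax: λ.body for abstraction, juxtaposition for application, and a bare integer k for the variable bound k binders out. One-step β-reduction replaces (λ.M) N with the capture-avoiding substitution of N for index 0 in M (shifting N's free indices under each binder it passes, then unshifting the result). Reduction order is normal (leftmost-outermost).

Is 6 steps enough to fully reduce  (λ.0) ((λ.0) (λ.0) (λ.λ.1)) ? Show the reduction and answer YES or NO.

Answer: YES — reaches normal form λ.λ.1 in 3 ≤ 6 steps

Reduction:
  start: (λ.0) ((λ.0) (λ.0) (λ.λ.1))
  [1] (λ.0) (λ.0) (λ.λ.1)
  [2] (λ.0) (λ.λ.1)
  [3] λ.λ.1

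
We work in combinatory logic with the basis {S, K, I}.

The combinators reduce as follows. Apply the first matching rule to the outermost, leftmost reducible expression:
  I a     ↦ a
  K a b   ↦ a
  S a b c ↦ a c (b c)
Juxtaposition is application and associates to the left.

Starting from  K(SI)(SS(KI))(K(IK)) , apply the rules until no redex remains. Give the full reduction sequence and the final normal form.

  start: K(SI)(SS(KI))(K(IK))
  step 1: SI(K(IK))
  step 2: SI(KK)

Answer: normal form = SI(KK)  (in 2 steps)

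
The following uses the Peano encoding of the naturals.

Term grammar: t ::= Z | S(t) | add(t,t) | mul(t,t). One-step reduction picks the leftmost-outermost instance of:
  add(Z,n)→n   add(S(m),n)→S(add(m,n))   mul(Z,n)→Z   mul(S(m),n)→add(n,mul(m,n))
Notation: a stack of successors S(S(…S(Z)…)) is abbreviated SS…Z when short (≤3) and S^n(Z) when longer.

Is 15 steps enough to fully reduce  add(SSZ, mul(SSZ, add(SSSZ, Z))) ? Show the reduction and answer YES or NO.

  start: add(SSZ, mul(SSZ, add(SSSZ, Z)))
  step 1: S(add(SZ, mul(SSZ, add(SSSZ, Z))))
  step 2: S(S(add(Z, mul(SSZ, add(SSSZ, Z)))))
  step 3: S(S(mul(SSZ, add(SSSZ, Z))))
  step 4: S(S(add(add(SSSZ, Z), mul(SZ, add(SSSZ, Z)))))
  step 5: S(S(add(S(add(SSZ, Z)), mul(SZ, add(SSSZ, Z)))))
  step 6: S(S(S(add(add(SSZ, Z), mul(SZ, add(SSSZ, Z))))))
  step 7: S(S(S(add(S(add(SZ, Z)), mul(SZ, add(SSSZ, Z))))))
  step 8: S(S(S(S(add(add(SZ, Z), mul(SZ, add(SSSZ, Z)))))))
  step 9: S(S(S(S(add(S(add(Z, Z)), mul(SZ, add(SSSZ, Z)))))))
  step 10: S(S(S(S(S(add(add(Z, Z), mul(SZ, add(SSSZ, Z))))))))
  step 11: S(S(S(S(S(add(Z, mul(SZ, add(SSSZ, Z))))))))
  step 12: S(S(S(S(S(mul(SZ, add(SSSZ, Z)))))))
  step 13: S(S(S(S(S(add(add(SSSZ, Z), mul(Z, add(SSSZ, Z))))))))
  step 14: S(S(S(S(S(add(S(add(SSZ, Z)), mul(Z, add(SSSZ, Z))))))))
  step 15: S(S(S(S(S(S(add(add(SSZ, Z), mul(Z, add(SSSZ, Z)))))))))

Answer: NO — after 15 steps the term is S(S(S(S(S(S(add(add(SSZ, Z), mul(Z, add(SSSZ, Z))))))))), not yet normal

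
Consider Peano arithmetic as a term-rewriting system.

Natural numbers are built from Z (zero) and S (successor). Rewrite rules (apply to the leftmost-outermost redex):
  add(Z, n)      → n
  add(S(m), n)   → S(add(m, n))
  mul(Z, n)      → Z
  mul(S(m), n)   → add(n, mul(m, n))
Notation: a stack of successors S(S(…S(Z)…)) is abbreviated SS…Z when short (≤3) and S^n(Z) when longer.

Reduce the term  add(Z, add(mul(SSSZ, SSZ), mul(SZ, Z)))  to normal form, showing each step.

  start: add(Z, add(mul(SSSZ, SSZ), mul(SZ, Z)))
  step 1: add(mul(SSSZ, SSZ), mul(SZ, Z))
  step 2: add(add(SSZ, mul(SSZ, SSZ)), mul(SZ, Z))
  step 3: add(S(add(SZ, mul(SSZ, SSZ))), mul(SZ, Z))
  step 4: S(add(add(SZ, mul(SSZ, SSZ)), mul(SZ, Z)))
  step 5: S(add(S(add(Z, mul(SSZ, SSZ))), mul(SZ, Z)))
  step 6: S(S(add(add(Z, mul(SSZ, SSZ)), mul(SZ, Z))))
  step 7: S(S(add(mul(SSZ, SSZ), mul(SZ, Z))))
  step 8: S(S(add(add(SSZ, mul(SZ, SSZ)), mul(SZ, Z))))
  step 9: S(S(add(S(add(SZ, mul(SZ, SSZ))), mul(SZ, Z))))
  step 10: S(S(S(add(add(SZ, mul(SZ, SSZ)), mul(SZ, Z)))))
  step 11: S(S(S(add(S(add(Z, mul(SZ, SSZ))), mul(SZ, Z)))))
  step 12: S(S(S(S(add(add(Z, mul(SZ, SSZ)), mul(SZ, Z))))))
  step 13: S(S(S(S(add(mul(SZ, SSZ), mul(SZ, Z))))))
  step 14: S(S(S(S(add(add(SSZ, mul(Z, SSZ)), mul(SZ, Z))))))
  step 15: S(S(S(S(add(S(add(SZ, mul(Z, SSZ))), mul(SZ, Z))))))
  step 16: S(S(S(S(S(add(add(SZ, mul(Z, SSZ)), mul(SZ, Z)))))))
  step 17: S(S(S(S(S(add(S(add(Z, mul(Z, SSZ))), mul(SZ, Z)))))))
  step 18: S(S(S(S(S(S(add(add(Z, mul(Z, SSZ)), mul(SZ, Z))))))))
  step 19: S(S(S(S(S(S(add(mul(Z, SSZ), mul(SZ, Z))))))))
  step 20: S(S(S(S(S(S(add(Z, mul(SZ, Z))))))))
  step 21: S(S(S(S(S(S(mul(SZ, Z)))))))
  step 22: S(S(S(S(S(S(add(Z, mul(Z, Z))))))))
  step 23: S(S(S(S(S(S(mul(Z, Z)))))))
  step 24: S^6(Z)

Answer: normal form = S^6(Z)  (in 24 steps)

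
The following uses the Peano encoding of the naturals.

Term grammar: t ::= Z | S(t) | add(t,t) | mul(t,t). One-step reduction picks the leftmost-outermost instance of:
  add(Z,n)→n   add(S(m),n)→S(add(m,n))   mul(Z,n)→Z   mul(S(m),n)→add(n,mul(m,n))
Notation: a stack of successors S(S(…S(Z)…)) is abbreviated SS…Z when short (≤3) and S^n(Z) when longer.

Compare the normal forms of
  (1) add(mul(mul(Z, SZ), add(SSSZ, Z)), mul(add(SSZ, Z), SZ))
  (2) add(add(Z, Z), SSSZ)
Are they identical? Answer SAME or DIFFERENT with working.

Term A:
  start: add(mul(mul(Z, SZ), add(SSSZ, Z)), mul(add(SSZ, Z), SZ))
  step 1: add(mul(Z, add(SSSZ, Z)), mul(add(SSZ, Z), SZ))
  step 2: add(Z, mul(add(SSZ, Z), SZ))
  step 3: mul(add(SSZ, Z), SZ)
  step 4: mul(S(add(SZ, Z)), SZ)
  step 5: add(SZ, mul(add(SZ, Z), SZ))
  step 6: S(add(Z, mul(add(SZ, Z), SZ)))
  step 7: S(mul(add(SZ, Z), SZ))
  step 8: S(mul(S(add(Z, Z)), SZ))
  step 9: S(add(SZ, mul(add(Z, Z), SZ)))
  step 10: S(S(add(Z, mul(add(Z, Z), SZ))))
  step 11: S(S(mul(add(Z, Z), SZ)))
  step 12: S(S(mul(Z, SZ)))
  step 13: SSZ

Term B:
  start: add(add(Z, Z), SSSZ)
  step 1: add(Z, SSSZ)
  step 2: SSSZ

Answer: DIFFERENT — A ⇓ SSZ, B ⇓ SSSZ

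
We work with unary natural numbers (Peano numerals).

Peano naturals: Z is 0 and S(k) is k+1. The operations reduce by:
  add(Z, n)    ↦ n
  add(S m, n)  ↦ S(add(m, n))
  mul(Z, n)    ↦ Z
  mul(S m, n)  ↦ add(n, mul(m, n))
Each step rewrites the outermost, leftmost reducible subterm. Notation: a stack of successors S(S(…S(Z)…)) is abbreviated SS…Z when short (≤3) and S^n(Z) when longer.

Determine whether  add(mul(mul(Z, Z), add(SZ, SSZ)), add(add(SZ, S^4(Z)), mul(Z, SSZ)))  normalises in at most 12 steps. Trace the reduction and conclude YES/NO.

Answer: YES — reaches normal form S^5(Z) in 12 ≤ 12 steps

Working:
  start: add(mul(mul(Z, Z), add(SZ, SSZ)), add(add(SZ, S^4(Z)), mul(Z, SSZ)))
  [1] add(mul(Z, add(SZ, SSZ)), add(add(SZ, S^4(Z)), mul(Z, SSZ)))
  [2] add(Z, add(add(SZ, S^4(Z)), mul(Z, SSZ)))
  [3] add(add(SZ, S^4(Z)), mul(Z, SSZ))
  [4] add(S(add(Z, S^4(Z))), mul(Z, SSZ))
  [5] S(add(add(Z, S^4(Z)), mul(Z, SSZ)))
  [6] S(add(S^4(Z), mul(Z, SSZ)))
  [7] S(S(add(SSSZ, mul(Z, SSZ))))
  [8] S(S(S(add(SSZ, mul(Z, SSZ)))))
  [9] S(S(S(S(add(SZ, mul(Z, SSZ))))))
  [10] S(S(S(S(S(add(Z, mul(Z, SSZ)))))))
  [11] S(S(S(S(S(mul(Z, SSZ))))))
  [12] S^5(Z)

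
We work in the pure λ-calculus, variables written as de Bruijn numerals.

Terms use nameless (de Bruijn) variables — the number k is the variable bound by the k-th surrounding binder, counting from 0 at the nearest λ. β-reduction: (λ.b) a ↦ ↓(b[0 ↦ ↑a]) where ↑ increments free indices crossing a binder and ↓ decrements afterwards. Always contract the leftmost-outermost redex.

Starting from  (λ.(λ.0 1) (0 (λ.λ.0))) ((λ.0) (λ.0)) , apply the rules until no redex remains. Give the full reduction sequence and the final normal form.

Answer: normal form = λ.0  (in 5 steps)

Working:
  start: (λ.(λ.0 1) (0 (λ.λ.0))) ((λ.0) (λ.0))
  →1  (λ.0 ((λ.0) (λ.0))) ((λ.0) (λ.0) (λ.λ.0))
  →2  (λ.0) (λ.0) (λ.λ.0) ((λ.0) (λ.0))
  →3  (λ.0) (λ.λ.0) ((λ.0) (λ.0))
  →4  (λ.λ.0) ((λ.0) (λ.0))
  →5  λ.0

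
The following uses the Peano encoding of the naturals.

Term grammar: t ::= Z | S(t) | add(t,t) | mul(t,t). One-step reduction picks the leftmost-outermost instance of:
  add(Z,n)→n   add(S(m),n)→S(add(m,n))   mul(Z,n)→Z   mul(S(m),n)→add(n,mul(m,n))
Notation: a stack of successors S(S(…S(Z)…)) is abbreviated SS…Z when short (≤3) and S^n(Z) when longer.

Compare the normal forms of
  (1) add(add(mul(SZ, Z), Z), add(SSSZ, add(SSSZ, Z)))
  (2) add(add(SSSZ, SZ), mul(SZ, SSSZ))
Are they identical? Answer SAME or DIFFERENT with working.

Answer: DIFFERENT — A ⇓ S^6(Z), B ⇓ S^7(Z)

Working:
Term A:
  start: add(add(mul(SZ, Z), Z), add(SSSZ, add(SSSZ, Z)))
  step 1: add(add(add(Z, mul(Z, Z)), Z), add(SSSZ, add(SSSZ, Z)))
  step 2: add(add(mul(Z, Z), Z), add(SSSZ, add(SSSZ, Z)))
  step 3: add(add(Z, Z), add(SSSZ, add(SSSZ, Z)))
  step 4: add(Z, add(SSSZ, add(SSSZ, Z)))
  step 5: add(SSSZ, add(SSSZ, Z))
  step 6: S(add(SSZ, add(SSSZ, Z)))
  step 7: S(S(add(SZ, add(SSSZ, Z))))
  step 8: S(S(S(add(Z, add(SSSZ, Z)))))
  step 9: S(S(S(add(SSSZ, Z))))
  step 10: S(S(S(S(add(SSZ, Z)))))
  step 11: S(S(S(S(S(add(SZ, Z))))))
  step 12: S(S(S(S(S(S(add(Z, Z)))))))
  step 13: S^6(Z)

Term B:
  start: add(add(SSSZ, SZ), mul(SZ, SSSZ))
  step 1: add(S(add(SSZ, SZ)), mul(SZ, SSSZ))
  step 2: S(add(add(SSZ, SZ), mul(SZ, SSSZ)))
  step 3: S(add(S(add(SZ, SZ)), mul(SZ, SSSZ)))
  step 4: S(S(add(add(SZ, SZ), mul(SZ, SSSZ))))
  step 5: S(S(add(S(add(Z, SZ)), mul(SZ, SSSZ))))
  step 6: S(S(S(add(add(Z, SZ), mul(SZ, SSSZ)))))
  step 7: S(S(S(add(SZ, mul(SZ, SSSZ)))))
  step 8: S(S(S(S(add(Z, mul(SZ, SSSZ))))))
  step 9: S(S(S(S(mul(SZ, SSSZ)))))
  step 10: S(S(S(S(add(SSSZ, mul(Z, SSSZ))))))
  step 11: S(S(S(S(S(add(SSZ, mul(Z, SSSZ)))))))
  step 12: S(S(S(S(S(S(add(SZ, mul(Z, SSSZ))))))))
  step 13: S(S(S(S(S(S(S(add(Z, mul(Z, SSSZ)))))))))
  step 14: S(S(S(S(S(S(S(mul(Z, SSSZ))))))))
  step 15: S^7(Z)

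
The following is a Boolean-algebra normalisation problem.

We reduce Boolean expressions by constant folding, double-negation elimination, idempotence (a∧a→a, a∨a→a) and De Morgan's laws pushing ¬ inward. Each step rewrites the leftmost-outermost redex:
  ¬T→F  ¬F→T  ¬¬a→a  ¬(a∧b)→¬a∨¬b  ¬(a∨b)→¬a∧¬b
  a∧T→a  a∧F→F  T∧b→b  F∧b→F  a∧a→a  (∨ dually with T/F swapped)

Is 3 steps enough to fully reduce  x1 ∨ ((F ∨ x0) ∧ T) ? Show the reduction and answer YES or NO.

  start: x1 ∨ ((F ∨ x0) ∧ T)
  →1  x1 ∨ (F ∨ x0)
  →2  x1 ∨ x0

Answer: YES — reaches normal form x1 ∨ x0 in 2 ≤ 3 steps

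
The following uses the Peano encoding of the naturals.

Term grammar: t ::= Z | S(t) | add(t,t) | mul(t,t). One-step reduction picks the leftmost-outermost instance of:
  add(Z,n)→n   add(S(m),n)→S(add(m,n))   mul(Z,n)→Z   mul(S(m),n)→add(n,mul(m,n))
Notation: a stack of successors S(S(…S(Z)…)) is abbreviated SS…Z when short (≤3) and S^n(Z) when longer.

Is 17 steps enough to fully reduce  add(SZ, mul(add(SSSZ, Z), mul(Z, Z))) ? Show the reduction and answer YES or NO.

  start: add(SZ, mul(add(SSSZ, Z), mul(Z, Z)))
  →1  S(add(Z, mul(add(SSSZ, Z), mul(Z, Z))))
  →2  S(mul(add(SSSZ, Z), mul(Z, Z)))
  →3  S(mul(S(add(SSZ, Z)), mul(Z, Z)))
  →4  S(add(mul(Z, Z), mul(add(SSZ, Z), mul(Z, Z))))
  →5  S(add(Z, mul(add(SSZ, Z), mul(Z, Z))))
  →6  S(mul(add(SSZ, Z), mul(Z, Z)))
  →7  S(mul(S(add(SZ, Z)), mul(Z, Z)))
  →8  S(add(mul(Z, Z), mul(add(SZ, Z), mul(Z, Z))))
  →9  S(add(Z, mul(add(SZ, Z), mul(Z, Z))))
  →10  S(mul(add(SZ, Z), mul(Z, Z)))
  →11  S(mul(S(add(Z, Z)), mul(Z, Z)))
  →12  S(add(mul(Z, Z), mul(add(Z, Z), mul(Z, Z))))
  →13  S(add(Z, mul(add(Z, Z), mul(Z, Z))))
  →14  S(mul(add(Z, Z), mul(Z, Z)))
  →15  S(mul(Z, mul(Z, Z)))
  →16  SZ

Answer: YES — reaches normal form SZ in 16 ≤ 17 steps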